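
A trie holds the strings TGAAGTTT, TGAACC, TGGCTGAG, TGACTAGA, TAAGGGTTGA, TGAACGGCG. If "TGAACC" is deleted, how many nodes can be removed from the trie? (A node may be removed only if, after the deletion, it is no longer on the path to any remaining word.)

1

A node on "TGAACC"'s path can go only if nothing else ends at it or branches off below it.
The suffix "C" (1 node) is used only by "TGAACC"; the node for "TGAAC" still has the child "G", so pruning stops there.
Nodes removed: 1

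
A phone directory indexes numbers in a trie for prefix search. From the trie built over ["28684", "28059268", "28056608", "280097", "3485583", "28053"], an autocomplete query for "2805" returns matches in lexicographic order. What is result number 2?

28056608

DFS of the "2805" subtree visits, in order: "28053", "28056608", "28059268"
Position 2: 28056608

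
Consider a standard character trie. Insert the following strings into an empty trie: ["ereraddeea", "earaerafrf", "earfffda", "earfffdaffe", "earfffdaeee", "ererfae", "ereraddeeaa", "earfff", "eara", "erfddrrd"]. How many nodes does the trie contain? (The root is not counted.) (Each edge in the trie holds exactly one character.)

40

Trie structure (* marks end of a word):
(root)
└─ e
   ├─ a
   │  └─ r
   │     ├─ a *
   │     │  └─ e
   │     │     └─ r
   │     │        └─ a
   │     │           └─ f
   │     │              └─ r
   │     │                 └─ f *
   │     └─ f
   │        └─ f
   │           └─ f *
   │              └─ d
   │                 └─ a *
   │                    ├─ e
   │                    │  └─ e
   │                    │     └─ e *
   │                    └─ f
   │                       └─ f
   │                          └─ e *
   └─ r
      ├─ e
      │  └─ r
      │     ├─ a
      │     │  └─ d
      │     │     └─ d
      │     │        └─ e
      │     │           └─ e
      │     │              └─ a *
      │     │                 └─ a *
      │     └─ f
      │        └─ a
      │           └─ e *
      └─ f
         └─ d
            └─ d
               └─ r
                  └─ r
                     └─ d *
Counting every labelled node above: 40.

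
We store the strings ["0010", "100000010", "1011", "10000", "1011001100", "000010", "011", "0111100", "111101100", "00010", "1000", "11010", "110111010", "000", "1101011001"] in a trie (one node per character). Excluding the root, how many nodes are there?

For each word, the new-node count is its length minus the longest prefix already in the trie:
  "0010" → 4 new (0, 0, 1, 0)
  "100000010" → 9 new (1, 0, 0, 0, 0, 0, 0, 1, 0)
  "1011" → prefix "10" already present; 2 new (1, 1)
  "10000" → prefix "10000" already present; 0 new (none)
  "1011001100" → prefix "1011" already present; 6 new (0, 0, 1, 1, 0, 0)
  "000010" → prefix "00" already present; 4 new (0, 0, 1, 0)
  "011" → prefix "0" already present; 2 new (1, 1)
  "0111100" → prefix "011" already present; 4 new (1, 1, 0, 0)
  "111101100" → prefix "1" already present; 8 new (1, 1, 1, 0, 1, 1, 0, 0)
  "00010" → prefix "000" already present; 2 new (1, 0)
  "1000" → prefix "1000" already present; 0 new (none)
  "11010" → prefix "11" already present; 3 new (0, 1, 0)
  "110111010" → prefix "1101" already present; 5 new (1, 1, 0, 1, 0)
  "000" → prefix "000" already present; 0 new (none)
  "1101011001" → prefix "11010" already present; 5 new (1, 1, 0, 0, 1)
Total nodes = 4 + 9 + 2 + 0 + 6 + 4 + 2 + 4 + 8 + 2 + 0 + 3 + 5 + 0 + 5 = 54

54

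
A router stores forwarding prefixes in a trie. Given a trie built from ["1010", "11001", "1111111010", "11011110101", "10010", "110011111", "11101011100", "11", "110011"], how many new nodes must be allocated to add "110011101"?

The longest prefix of "110011101" already in the trie is "1100111" (length 7).
Each of the 2 remaining characters creates one node.

2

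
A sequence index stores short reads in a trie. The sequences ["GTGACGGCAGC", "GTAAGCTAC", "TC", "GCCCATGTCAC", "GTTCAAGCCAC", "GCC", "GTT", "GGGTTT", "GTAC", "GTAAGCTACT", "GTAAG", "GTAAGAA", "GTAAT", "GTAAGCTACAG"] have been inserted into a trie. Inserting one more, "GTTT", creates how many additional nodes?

The longest prefix of "GTTT" already in the trie is "GTT" (length 3).
So 4 − 3 = 1 new nodes.

1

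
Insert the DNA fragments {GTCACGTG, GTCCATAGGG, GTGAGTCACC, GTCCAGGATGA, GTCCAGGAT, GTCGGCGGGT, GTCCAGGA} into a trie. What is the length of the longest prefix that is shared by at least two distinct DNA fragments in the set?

Look for the deepest trie node that still has at least two words in its subtree.
"GTCCAGGAT" and "GTCCAGGATGA" agree on "GTCCAGGAT" (9 characters) before diverging; nothing deeper is shared.
Longest shared-prefix length: 9

9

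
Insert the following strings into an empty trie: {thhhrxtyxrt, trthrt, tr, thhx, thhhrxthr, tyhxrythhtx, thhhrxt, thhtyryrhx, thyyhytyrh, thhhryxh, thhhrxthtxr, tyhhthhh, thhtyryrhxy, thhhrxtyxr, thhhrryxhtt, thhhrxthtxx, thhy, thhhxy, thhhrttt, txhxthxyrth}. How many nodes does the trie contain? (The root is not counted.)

For each word, the new-node count is its length minus the longest prefix already in the trie:
  "thhhrxtyxrt" → 11 new (t, h, h, h, r, x, t, y, x, r, t)
  "trthrt" → prefix "t" already present; 5 new (r, t, h, r, t)
  "tr" → prefix "tr" already present; 0 new (none)
  "thhx" → prefix "thh" already present; 1 new (x)
  "thhhrxthr" → prefix "thhhrxt" already present; 2 new (h, r)
  "tyhxrythhtx" → prefix "t" already present; 10 new (y, h, x, r, y, t, h, h, t, x)
  "thhhrxt" → prefix "thhhrxt" already present; 0 new (none)
  "thhtyryrhx" → prefix "thh" already present; 7 new (t, y, r, y, r, h, x)
  "thyyhytyrh" → prefix "th" already present; 8 new (y, y, h, y, t, y, r, h)
  "thhhryxh" → prefix "thhhr" already present; 3 new (y, x, h)
  "thhhrxthtxr" → prefix "thhhrxth" already present; 3 new (t, x, r)
  "tyhhthhh" → prefix "tyh" already present; 5 new (h, t, h, h, h)
  "thhtyryrhxy" → prefix "thhtyryrhx" already present; 1 new (y)
  "thhhrxtyxr" → prefix "thhhrxtyxr" already present; 0 new (none)
  "thhhrryxhtt" → prefix "thhhr" already present; 6 new (r, y, x, h, t, t)
  "thhhrxthtxx" → prefix "thhhrxthtx" already present; 1 new (x)
  "thhy" → prefix "thh" already present; 1 new (y)
  "thhhxy" → prefix "thhh" already present; 2 new (x, y)
  "thhhrttt" → prefix "thhhr" already present; 3 new (t, t, t)
  "txhxthxyrth" → prefix "t" already present; 10 new (x, h, x, t, h, x, y, r, t, h)
Total nodes = 11 + 5 + 0 + 1 + 2 + 10 + 0 + 7 + 8 + 3 + 3 + 5 + 1 + 0 + 6 + 1 + 1 + 2 + 3 + 10 = 79

79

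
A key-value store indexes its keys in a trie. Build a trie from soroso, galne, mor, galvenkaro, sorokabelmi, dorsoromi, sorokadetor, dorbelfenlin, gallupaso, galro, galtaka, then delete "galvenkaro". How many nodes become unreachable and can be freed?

Walk "galvenkaro" from the leaf back toward the root, removing each node that no remaining word uses.
The suffix "venkaro" (7 nodes) is used only by "galvenkaro"; the node for "gal" still has the child "n", so pruning stops there.
Nodes removed: 7

7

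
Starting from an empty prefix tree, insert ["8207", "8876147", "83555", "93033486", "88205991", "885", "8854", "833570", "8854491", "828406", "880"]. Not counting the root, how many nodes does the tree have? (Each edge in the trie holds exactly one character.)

For each word, the new-node count is its length minus the longest prefix already in the trie:
  "8207" → 4 new (8, 2, 0, 7)
  "8876147" → prefix "8" already present; 6 new (8, 7, 6, 1, 4, 7)
  "83555" → prefix "8" already present; 4 new (3, 5, 5, 5)
  "93033486" → 8 new (9, 3, 0, 3, 3, 4, 8, 6)
  "88205991" → prefix "88" already present; 6 new (2, 0, 5, 9, 9, 1)
  "885" → prefix "88" already present; 1 new (5)
  "8854" → prefix "885" already present; 1 new (4)
  "833570" → prefix "83" already present; 4 new (3, 5, 7, 0)
  "8854491" → prefix "8854" already present; 3 new (4, 9, 1)
  "828406" → prefix "82" already present; 4 new (8, 4, 0, 6)
  "880" → prefix "88" already present; 1 new (0)
Total nodes = 4 + 6 + 4 + 8 + 6 + 1 + 1 + 4 + 3 + 4 + 1 = 42

42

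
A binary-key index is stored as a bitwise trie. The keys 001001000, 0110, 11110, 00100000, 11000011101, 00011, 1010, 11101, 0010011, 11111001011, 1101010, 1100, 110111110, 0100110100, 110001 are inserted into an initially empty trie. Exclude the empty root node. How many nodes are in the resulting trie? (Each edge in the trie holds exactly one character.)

63

Count nodes per top-level branch (shared prefixes stored once):
  '0'-branch (00011, 00100000, 001001000, 0010011, 0100110100, 0110): 27 nodes
  '1'-branch (1010, 1100, 11000011101, 110001, 1101010, 110111110, 11101, 11110, 11111001011): 36 nodes
Sum: 63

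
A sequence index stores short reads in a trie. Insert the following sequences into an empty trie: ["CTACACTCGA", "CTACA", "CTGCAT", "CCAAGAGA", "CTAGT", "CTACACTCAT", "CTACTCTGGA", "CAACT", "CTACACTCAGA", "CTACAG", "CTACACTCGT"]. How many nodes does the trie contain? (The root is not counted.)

Trie structure (* marks end of a word):
(root)
└─ C
   ├─ A
   │  └─ A
   │     └─ C
   │        └─ T *
   ├─ C
   │  └─ A
   │     └─ A
   │        └─ G
   │           └─ A
   │              └─ G
   │                 └─ A *
   └─ T
      ├─ A
      │  ├─ C
      │  │  ├─ A *
      │  │  │  ├─ C
      │  │  │  │  └─ T
      │  │  │  │     └─ C
      │  │  │  │        ├─ A
      │  │  │  │        │  ├─ G
      │  │  │  │        │  │  └─ A *
      │  │  │  │        │  └─ T *
      │  │  │  │        └─ G
      │  │  │  │           ├─ A *
      │  │  │  │           └─ T *
      │  │  │  └─ G *
      │  │  └─ T
      │  │     └─ C
      │  │        └─ T
      │  │           └─ G
      │  │              └─ G
      │  │                 └─ A *
      │  └─ G
      │     └─ T *
      └─ G
         └─ C
            └─ A
               └─ T *
Counting every labelled node above: 39.

39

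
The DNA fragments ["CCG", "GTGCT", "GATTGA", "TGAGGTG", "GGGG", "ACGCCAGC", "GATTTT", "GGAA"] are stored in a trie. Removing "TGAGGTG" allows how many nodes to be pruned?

A node on "TGAGGTG"'s path can go only if nothing else ends at it or branches off below it.
No other word shares any prefix with "TGAGGTG", so all 7 of its nodes go.
Nodes removed: 7

7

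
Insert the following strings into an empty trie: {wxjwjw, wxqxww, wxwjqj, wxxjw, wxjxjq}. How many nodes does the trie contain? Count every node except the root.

Insert word by word; a character creates a node only if that edge doesn't already exist:
  "wxjwjw" → 6 new (w, x, j, w, j, w)
  "wxqxww" → prefix "wx" already present; 4 new (q, x, w, w)
  "wxwjqj" → prefix "wx" already present; 4 new (w, j, q, j)
  "wxxjw" → prefix "wx" already present; 3 new (x, j, w)
  "wxjxjq" → prefix "wxj" already present; 3 new (x, j, q)
Total nodes = 6 + 4 + 4 + 3 + 3 = 20

20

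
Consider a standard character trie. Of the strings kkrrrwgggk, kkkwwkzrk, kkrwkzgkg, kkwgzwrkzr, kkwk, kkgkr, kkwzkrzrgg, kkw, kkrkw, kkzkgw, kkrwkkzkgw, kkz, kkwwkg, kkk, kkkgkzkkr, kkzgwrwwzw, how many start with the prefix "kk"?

Filter for entries beginning with "kk":
Words under "kk": kkgkr, kkk, kkkgkzkkr, kkkwwkzrk, kkrkw, kkrrrwgggk, kkrwkkzkgw, kkrwkzgkg, kkw, kkwgzwrkzr, kkwk, kkwwkg, kkwzkrzrgg, kkz, kkzgwrwwzw, kkzkgw
Count: 16

16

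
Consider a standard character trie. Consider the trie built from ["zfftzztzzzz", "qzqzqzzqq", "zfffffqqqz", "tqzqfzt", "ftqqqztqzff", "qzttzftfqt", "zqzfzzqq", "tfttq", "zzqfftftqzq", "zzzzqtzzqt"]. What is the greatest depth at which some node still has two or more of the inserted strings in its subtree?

3

The deepest shared node is where two words last agree before diverging.
e.g. "zfffffqqqz" and "zfftzztzzzz" share the prefix "zff" of length 3; no pair shares a longer one.
Longest shared-prefix length: 3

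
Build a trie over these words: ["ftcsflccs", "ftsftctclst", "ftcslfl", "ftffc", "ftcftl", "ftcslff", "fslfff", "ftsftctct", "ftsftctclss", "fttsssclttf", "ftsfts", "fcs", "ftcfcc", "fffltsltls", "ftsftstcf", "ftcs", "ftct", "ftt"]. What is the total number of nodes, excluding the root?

62

Trace insertions, counting only characters that open a new branch:
  "ftcsflccs" → 9 new (f, t, c, s, f, l, c, c, s)
  "ftsftctclst" → prefix "ft" already present; 9 new (s, f, t, c, t, c, l, s, t)
  "ftcslfl" → prefix "ftcs" already present; 3 new (l, f, l)
  "ftffc" → prefix "ft" already present; 3 new (f, f, c)
  "ftcftl" → prefix "ftc" already present; 3 new (f, t, l)
  "ftcslff" → prefix "ftcslf" already present; 1 new (f)
  "fslfff" → prefix "f" already present; 5 new (s, l, f, f, f)
  "ftsftctct" → prefix "ftsftctc" already present; 1 new (t)
  "ftsftctclss" → prefix "ftsftctcls" already present; 1 new (s)
  "fttsssclttf" → prefix "ft" already present; 9 new (t, s, s, s, c, l, t, t, f)
  "ftsfts" → prefix "ftsft" already present; 1 new (s)
  "fcs" → prefix "f" already present; 2 new (c, s)
  "ftcfcc" → prefix "ftcf" already present; 2 new (c, c)
  "fffltsltls" → prefix "f" already present; 9 new (f, f, l, t, s, l, t, l, s)
  "ftsftstcf" → prefix "ftsfts" already present; 3 new (t, c, f)
  "ftcs" → prefix "ftcs" already present; 0 new (none)
  "ftct" → prefix "ftc" already present; 1 new (t)
  "ftt" → prefix "ftt" already present; 0 new (none)
Total nodes = 9 + 9 + 3 + 3 + 3 + 1 + 5 + 1 + 1 + 9 + 1 + 2 + 2 + 9 + 3 + 0 + 1 + 0 = 62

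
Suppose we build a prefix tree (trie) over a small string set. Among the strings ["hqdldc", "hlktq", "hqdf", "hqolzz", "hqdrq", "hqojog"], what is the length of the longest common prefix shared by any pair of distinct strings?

Equivalently: take the maximum, over all pairs, of their longest common prefix length.
"hqdf" and "hqdldc" agree on "hqd" (3 characters) before diverging; nothing deeper is shared.
Longest shared-prefix length: 3

3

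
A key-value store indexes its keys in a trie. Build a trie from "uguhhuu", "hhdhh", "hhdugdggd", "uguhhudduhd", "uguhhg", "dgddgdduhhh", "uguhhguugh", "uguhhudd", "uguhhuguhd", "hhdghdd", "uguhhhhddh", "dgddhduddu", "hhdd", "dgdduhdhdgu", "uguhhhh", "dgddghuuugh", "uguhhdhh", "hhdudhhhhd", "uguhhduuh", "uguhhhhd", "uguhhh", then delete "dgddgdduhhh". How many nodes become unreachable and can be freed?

6

A node on "dgddgdduhhh"'s path can go only if nothing else ends at it or branches off below it.
The suffix "dduhhh" (6 nodes) is used only by "dgddgdduhhh"; the node for "dgddg" still has the child "h", so pruning stops there.
Nodes removed: 6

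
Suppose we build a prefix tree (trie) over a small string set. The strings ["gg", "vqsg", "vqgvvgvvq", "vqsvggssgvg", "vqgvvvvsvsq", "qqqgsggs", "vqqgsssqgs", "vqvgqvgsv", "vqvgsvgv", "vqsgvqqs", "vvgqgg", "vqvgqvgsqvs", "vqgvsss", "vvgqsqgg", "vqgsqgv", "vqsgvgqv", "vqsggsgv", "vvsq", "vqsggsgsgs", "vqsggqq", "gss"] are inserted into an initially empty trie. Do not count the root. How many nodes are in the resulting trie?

Trace insertions, counting only characters that open a new branch:
  "gg" → 2 new (g, g)
  "vqsg" → 4 new (v, q, s, g)
  "vqgvvgvvq" → prefix "vq" already present; 7 new (g, v, v, g, v, v, q)
  "vqsvggssgvg" → prefix "vqs" already present; 8 new (v, g, g, s, s, g, v, g)
  "vqgvvvvsvsq" → prefix "vqgvv" already present; 6 new (v, v, s, v, s, q)
  "qqqgsggs" → 8 new (q, q, q, g, s, g, g, s)
  "vqqgsssqgs" → prefix "vq" already present; 8 new (q, g, s, s, s, q, g, s)
  "vqvgqvgsv" → prefix "vq" already present; 7 new (v, g, q, v, g, s, v)
  "vqvgsvgv" → prefix "vqvg" already present; 4 new (s, v, g, v)
  "vqsgvqqs" → prefix "vqsg" already present; 4 new (v, q, q, s)
  "vvgqgg" → prefix "v" already present; 5 new (v, g, q, g, g)
  "vqvgqvgsqvs" → prefix "vqvgqvgs" already present; 3 new (q, v, s)
  "vqgvsss" → prefix "vqgv" already present; 3 new (s, s, s)
  "vvgqsqgg" → prefix "vvgq" already present; 4 new (s, q, g, g)
  "vqgsqgv" → prefix "vqg" already present; 4 new (s, q, g, v)
  "vqsgvgqv" → prefix "vqsgv" already present; 3 new (g, q, v)
  "vqsggsgv" → prefix "vqsg" already present; 4 new (g, s, g, v)
  "vvsq" → prefix "vv" already present; 2 new (s, q)
  "vqsggsgsgs" → prefix "vqsggsg" already present; 3 new (s, g, s)
  "vqsggqq" → prefix "vqsgg" already present; 2 new (q, q)
  "gss" → prefix "g" already present; 2 new (s, s)
Total nodes = 2 + 4 + 7 + 8 + 6 + 8 + 8 + 7 + 4 + 4 + 5 + 3 + 3 + 4 + 4 + 3 + 4 + 2 + 3 + 2 + 2 = 93

93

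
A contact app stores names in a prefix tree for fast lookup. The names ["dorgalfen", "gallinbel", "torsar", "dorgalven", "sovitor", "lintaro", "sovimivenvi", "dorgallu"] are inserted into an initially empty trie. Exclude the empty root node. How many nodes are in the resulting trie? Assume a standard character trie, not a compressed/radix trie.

Count nodes per top-level branch (shared prefixes stored once):
  'd'-branch (dorgalfen, dorgallu, dorgalven): 14 nodes
  'g'-branch (gallinbel): 9 nodes
  'l'-branch (lintaro): 7 nodes
  's'-branch (sovimivenvi, sovitor): 14 nodes
  't'-branch (torsar): 6 nodes
Sum: 50

50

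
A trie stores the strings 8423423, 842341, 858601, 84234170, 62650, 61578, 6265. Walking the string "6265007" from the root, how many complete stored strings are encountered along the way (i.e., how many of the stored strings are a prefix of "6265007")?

Check each prefix of "6265007" against the stored set — each match is an end-marker on the path.
Prefixes of the query that are stored words: "6265", "62650"
Count: 2

2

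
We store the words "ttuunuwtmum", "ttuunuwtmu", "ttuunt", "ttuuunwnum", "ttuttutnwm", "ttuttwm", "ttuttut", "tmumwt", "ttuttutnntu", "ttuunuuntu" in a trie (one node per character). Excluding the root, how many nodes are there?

39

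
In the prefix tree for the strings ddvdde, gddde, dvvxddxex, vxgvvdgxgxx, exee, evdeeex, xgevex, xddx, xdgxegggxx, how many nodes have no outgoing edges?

9

A leaf is a node with no children — equivalently, the end of a word that is not a proper prefix of any other stored word.
Those words: "ddvdde", "dvvxddxex", "evdeeex", "exee", "gddde", "vxgvvdgxgxx", "xddx", "xdgxegggxx", "xgevex"
Leaf count: 9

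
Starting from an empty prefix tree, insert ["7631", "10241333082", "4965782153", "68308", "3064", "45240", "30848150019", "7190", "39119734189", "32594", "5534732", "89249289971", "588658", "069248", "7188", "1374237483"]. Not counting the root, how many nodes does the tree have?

Trace insertions, counting only characters that open a new branch:
  "7631" → 4 new (7, 6, 3, 1)
  "10241333082" → 11 new (1, 0, 2, 4, 1, 3, 3, 3, 0, 8, 2)
  "4965782153" → 10 new (4, 9, 6, 5, 7, 8, 2, 1, 5, 3)
  "68308" → 5 new (6, 8, 3, 0, 8)
  "3064" → 4 new (3, 0, 6, 4)
  "45240" → prefix "4" already present; 4 new (5, 2, 4, 0)
  "30848150019" → prefix "30" already present; 9 new (8, 4, 8, 1, 5, 0, 0, 1, 9)
  "7190" → prefix "7" already present; 3 new (1, 9, 0)
  "39119734189" → prefix "3" already present; 10 new (9, 1, 1, 9, 7, 3, 4, 1, 8, 9)
  "32594" → prefix "3" already present; 4 new (2, 5, 9, 4)
  "5534732" → 7 new (5, 5, 3, 4, 7, 3, 2)
  "89249289971" → 11 new (8, 9, 2, 4, 9, 2, 8, 9, 9, 7, 1)
  "588658" → prefix "5" already present; 5 new (8, 8, 6, 5, 8)
  "069248" → 6 new (0, 6, 9, 2, 4, 8)
  "7188" → prefix "71" already present; 2 new (8, 8)
  "1374237483" → prefix "1" already present; 9 new (3, 7, 4, 2, 3, 7, 4, 8, 3)
Total nodes = 4 + 11 + 10 + 5 + 4 + 4 + 9 + 3 + 10 + 4 + 7 + 11 + 5 + 6 + 2 + 9 = 104

104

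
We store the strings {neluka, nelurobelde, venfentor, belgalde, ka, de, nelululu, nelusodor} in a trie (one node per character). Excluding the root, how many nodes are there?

43

For each word, the new-node count is its length minus the longest prefix already in the trie:
  "neluka" → 6 new (n, e, l, u, k, a)
  "nelurobelde" → prefix "nelu" already present; 7 new (r, o, b, e, l, d, e)
  "venfentor" → 9 new (v, e, n, f, e, n, t, o, r)
  "belgalde" → 8 new (b, e, l, g, a, l, d, e)
  "ka" → 2 new (k, a)
  "de" → 2 new (d, e)
  "nelululu" → prefix "nelu" already present; 4 new (l, u, l, u)
  "nelusodor" → prefix "nelu" already present; 5 new (s, o, d, o, r)
Total nodes = 6 + 7 + 9 + 8 + 2 + 2 + 4 + 5 = 43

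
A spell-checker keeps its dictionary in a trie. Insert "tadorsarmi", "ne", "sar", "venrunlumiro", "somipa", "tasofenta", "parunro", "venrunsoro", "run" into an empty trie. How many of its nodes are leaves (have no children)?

9

Leaves are exactly the stored words that no other stored word extends.
Those words: "ne", "parunro", "run", "sar", "somipa", "tadorsarmi", "tasofenta", "venrunlumiro", "venrunsoro"
Leaf count: 9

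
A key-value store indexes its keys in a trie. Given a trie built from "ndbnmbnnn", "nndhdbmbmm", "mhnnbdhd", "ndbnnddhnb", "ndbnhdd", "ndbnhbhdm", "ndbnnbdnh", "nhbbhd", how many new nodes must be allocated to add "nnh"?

The longest prefix of "nnh" already in the trie is "nn" (length 2).
New nodes needed: |"nnh"| − 2 = 3 − 2 = 1.

1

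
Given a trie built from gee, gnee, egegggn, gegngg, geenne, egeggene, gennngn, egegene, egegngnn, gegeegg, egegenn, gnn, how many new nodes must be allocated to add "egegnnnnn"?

4

Walking "egegnnnnn" from the root, the first 5 characters ("egegn") follow existing edges; "n" is the first miss.
Each of the 4 remaining characters creates one node.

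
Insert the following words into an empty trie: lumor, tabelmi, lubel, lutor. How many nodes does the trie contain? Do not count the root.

18

Count nodes per top-level branch (shared prefixes stored once):
  'l'-branch (lubel, lumor, lutor): 11 nodes
  't'-branch (tabelmi): 7 nodes
Sum: 18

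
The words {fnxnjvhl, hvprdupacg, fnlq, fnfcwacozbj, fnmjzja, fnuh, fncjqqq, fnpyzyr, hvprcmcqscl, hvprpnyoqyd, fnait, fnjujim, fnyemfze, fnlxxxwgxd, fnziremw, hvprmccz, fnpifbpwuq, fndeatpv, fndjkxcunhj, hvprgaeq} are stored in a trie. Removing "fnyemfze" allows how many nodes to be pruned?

6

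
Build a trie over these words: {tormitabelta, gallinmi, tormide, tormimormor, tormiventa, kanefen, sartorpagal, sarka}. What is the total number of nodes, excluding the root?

Count nodes per top-level branch (shared prefixes stored once):
  'g'-branch (gallinmi): 8 nodes
  'k'-branch (kanefen): 7 nodes
  's'-branch (sarka, sartorpagal): 13 nodes
  't'-branch (tormide, tormimormor, tormitabelta, tormiventa): 25 nodes
Sum: 53

53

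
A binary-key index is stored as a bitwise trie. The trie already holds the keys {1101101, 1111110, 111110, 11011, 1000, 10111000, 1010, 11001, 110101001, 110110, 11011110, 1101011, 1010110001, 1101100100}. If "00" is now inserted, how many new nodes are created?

No existing word starts with "0", so every character of "00" needs a new node.
2 − 0 = 2 new nodes.

2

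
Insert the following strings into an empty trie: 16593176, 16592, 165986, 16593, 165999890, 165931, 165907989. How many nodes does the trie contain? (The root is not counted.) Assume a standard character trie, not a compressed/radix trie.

21

For each word, the new-node count is its length minus the longest prefix already in the trie:
  "16593176" → 8 new (1, 6, 5, 9, 3, 1, 7, 6)
  "16592" → prefix "1659" already present; 1 new (2)
  "165986" → prefix "1659" already present; 2 new (8, 6)
  "16593" → prefix "16593" already present; 0 new (none)
  "165999890" → prefix "1659" already present; 5 new (9, 9, 8, 9, 0)
  "165931" → prefix "165931" already present; 0 new (none)
  "165907989" → prefix "1659" already present; 5 new (0, 7, 9, 8, 9)
Total nodes = 8 + 1 + 2 + 0 + 5 + 0 + 5 = 21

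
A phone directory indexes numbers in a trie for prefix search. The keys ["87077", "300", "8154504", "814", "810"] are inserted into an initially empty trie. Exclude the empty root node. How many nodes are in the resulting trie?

16

For each word, the new-node count is its length minus the longest prefix already in the trie:
  "87077" → 5 new (8, 7, 0, 7, 7)
  "300" → 3 new (3, 0, 0)
  "8154504" → prefix "8" already present; 6 new (1, 5, 4, 5, 0, 4)
  "814" → prefix "81" already present; 1 new (4)
  "810" → prefix "81" already present; 1 new (0)
Total nodes = 5 + 3 + 6 + 1 + 1 = 16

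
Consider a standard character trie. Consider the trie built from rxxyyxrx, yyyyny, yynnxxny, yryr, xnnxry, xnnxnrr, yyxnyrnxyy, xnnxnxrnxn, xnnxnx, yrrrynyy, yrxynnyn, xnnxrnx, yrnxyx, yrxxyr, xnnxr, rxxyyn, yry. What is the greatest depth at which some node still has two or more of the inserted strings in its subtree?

6

Look for the deepest trie node that still has at least two words in its subtree.
"xnnxnx" and "xnnxnxrnxn" agree on "xnnxnx" (6 characters) before diverging; nothing deeper is shared.
Longest shared-prefix length: 6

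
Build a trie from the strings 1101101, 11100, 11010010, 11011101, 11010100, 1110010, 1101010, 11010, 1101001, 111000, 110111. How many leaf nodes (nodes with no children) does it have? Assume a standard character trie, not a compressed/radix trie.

6

A leaf is a node with no children — equivalently, the end of a word that is not a proper prefix of any other stored word.
Those words: "11010010", "11010100", "1101101", "11011101", "111000", "1110010"
Leaf count: 6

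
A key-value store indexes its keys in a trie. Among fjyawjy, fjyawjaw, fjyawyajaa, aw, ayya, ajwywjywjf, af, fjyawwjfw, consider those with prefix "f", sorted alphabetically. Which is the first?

fjyawjaw

Words with prefix "f", in lexicographic order: "fjyawjaw", "fjyawjy", "fjyawwjfw", "fjyawyajaa"
The 1st is fjyawjaw.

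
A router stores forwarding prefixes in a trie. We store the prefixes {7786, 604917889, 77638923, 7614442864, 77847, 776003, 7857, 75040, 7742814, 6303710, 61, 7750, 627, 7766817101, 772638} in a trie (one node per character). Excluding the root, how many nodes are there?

Count nodes per top-level branch (shared prefixes stored once):
  '6'-branch (604917889, 61, 627, 6303710): 18 nodes
  '7'-branch (75040, 7614442864, 772638, 7742814, 7750, 776003, 77638923, 7766817101, 77847, 7786, 7857): 49 nodes
Sum: 67

67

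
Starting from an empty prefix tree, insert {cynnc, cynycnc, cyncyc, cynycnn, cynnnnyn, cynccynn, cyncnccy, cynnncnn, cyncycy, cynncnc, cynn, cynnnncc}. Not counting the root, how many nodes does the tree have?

33

For each word, the new-node count is its length minus the longest prefix already in the trie:
  "cynnc" → 5 new (c, y, n, n, c)
  "cynycnc" → prefix "cyn" already present; 4 new (y, c, n, c)
  "cyncyc" → prefix "cyn" already present; 3 new (c, y, c)
  "cynycnn" → prefix "cynycn" already present; 1 new (n)
  "cynnnnyn" → prefix "cynn" already present; 4 new (n, n, y, n)
  "cynccynn" → prefix "cync" already present; 4 new (c, y, n, n)
  "cyncnccy" → prefix "cync" already present; 4 new (n, c, c, y)
  "cynnncnn" → prefix "cynnn" already present; 3 new (c, n, n)
  "cyncycy" → prefix "cyncyc" already present; 1 new (y)
  "cynncnc" → prefix "cynnc" already present; 2 new (n, c)
  "cynn" → prefix "cynn" already present; 0 new (none)
  "cynnnncc" → prefix "cynnnn" already present; 2 new (c, c)
Total nodes = 5 + 4 + 3 + 1 + 4 + 4 + 4 + 3 + 1 + 2 + 0 + 2 = 33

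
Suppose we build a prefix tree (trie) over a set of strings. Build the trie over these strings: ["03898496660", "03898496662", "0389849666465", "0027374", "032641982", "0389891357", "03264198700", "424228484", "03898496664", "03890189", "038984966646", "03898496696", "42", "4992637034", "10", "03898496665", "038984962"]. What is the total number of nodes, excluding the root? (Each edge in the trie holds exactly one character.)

64

Insert word by word; a character creates a node only if that edge doesn't already exist:
  "03898496660" → 11 new (0, 3, 8, 9, 8, 4, 9, 6, 6, 6, 0)
  "03898496662" → prefix "0389849666" already present; 1 new (2)
  "0389849666465" → prefix "0389849666" already present; 3 new (4, 6, 5)
  "0027374" → prefix "0" already present; 6 new (0, 2, 7, 3, 7, 4)
  "032641982" → prefix "03" already present; 7 new (2, 6, 4, 1, 9, 8, 2)
  "0389891357" → prefix "03898" already present; 5 new (9, 1, 3, 5, 7)
  "03264198700" → prefix "03264198" already present; 3 new (7, 0, 0)
  "424228484" → 9 new (4, 2, 4, 2, 2, 8, 4, 8, 4)
  "03898496664" → prefix "03898496664" already present; 0 new (none)
  "03890189" → prefix "0389" already present; 4 new (0, 1, 8, 9)
  "038984966646" → prefix "038984966646" already present; 0 new (none)
  "03898496696" → prefix "038984966" already present; 2 new (9, 6)
  "42" → prefix "42" already present; 0 new (none)
  "4992637034" → prefix "4" already present; 9 new (9, 9, 2, 6, 3, 7, 0, 3, 4)
  "10" → 2 new (1, 0)
  "03898496665" → prefix "0389849666" already present; 1 new (5)
  "038984962" → prefix "03898496" already present; 1 new (2)
Total nodes = 11 + 1 + 3 + 6 + 7 + 5 + 3 + 9 + 0 + 4 + 0 + 2 + 0 + 9 + 2 + 1 + 1 = 64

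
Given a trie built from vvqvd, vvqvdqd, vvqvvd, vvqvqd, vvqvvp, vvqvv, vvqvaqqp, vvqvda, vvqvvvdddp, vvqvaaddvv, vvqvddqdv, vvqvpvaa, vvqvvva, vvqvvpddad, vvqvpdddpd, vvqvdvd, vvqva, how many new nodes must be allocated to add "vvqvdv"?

0

Every character of "vvqvdv" already lies on an existing path (it is a prefix of some stored word).
No new nodes are needed: 0.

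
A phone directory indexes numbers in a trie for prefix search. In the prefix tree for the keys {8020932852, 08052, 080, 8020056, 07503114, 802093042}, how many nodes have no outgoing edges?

5

Leaves are exactly the stored words that no other stored word extends.
Those words: "07503114", "08052", "8020056", "802093042", "8020932852"
Leaf count: 5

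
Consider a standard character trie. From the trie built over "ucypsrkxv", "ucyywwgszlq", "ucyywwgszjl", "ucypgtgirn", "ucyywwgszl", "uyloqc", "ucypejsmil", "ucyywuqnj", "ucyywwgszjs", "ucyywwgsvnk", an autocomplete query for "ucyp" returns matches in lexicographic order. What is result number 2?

DFS of the "ucyp" subtree visits, in order: "ucypejsmil", "ucypgtgirn", "ucypsrkxv"
Position 2: ucypgtgirn

ucypgtgirn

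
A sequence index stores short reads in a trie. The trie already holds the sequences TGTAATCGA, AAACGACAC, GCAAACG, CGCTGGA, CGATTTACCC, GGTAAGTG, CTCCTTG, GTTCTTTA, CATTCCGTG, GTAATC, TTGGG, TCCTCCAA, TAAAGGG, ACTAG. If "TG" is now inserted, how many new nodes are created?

"TG" is already a full path in the trie; only an end-marker is added.
No new nodes are needed: 0.

0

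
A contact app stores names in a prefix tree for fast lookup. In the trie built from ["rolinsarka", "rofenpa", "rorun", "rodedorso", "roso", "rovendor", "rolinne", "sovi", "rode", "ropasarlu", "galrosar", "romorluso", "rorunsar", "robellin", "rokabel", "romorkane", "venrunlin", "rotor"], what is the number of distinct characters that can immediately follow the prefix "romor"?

Walk "romor" from the root, arriving at one node.
Characters that immediately follow "romor" among the stored strings: {k, l}.
That node has 2 child edges.

2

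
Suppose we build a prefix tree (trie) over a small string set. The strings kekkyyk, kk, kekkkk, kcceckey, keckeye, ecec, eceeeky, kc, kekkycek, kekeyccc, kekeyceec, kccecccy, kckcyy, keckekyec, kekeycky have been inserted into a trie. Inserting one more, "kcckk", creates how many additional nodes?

2

"kcc" is already a path in the trie; the remaining "kk" must be added.
New nodes needed: |"kcckk"| − 3 = 5 − 3 = 2.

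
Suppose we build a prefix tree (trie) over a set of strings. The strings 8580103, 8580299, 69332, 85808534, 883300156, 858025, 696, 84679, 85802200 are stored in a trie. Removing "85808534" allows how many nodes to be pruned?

After clearing the end-marker at "85808534", prune upward until reaching a node still needed by another word.
The suffix "8534" (4 nodes) is used only by "85808534"; the node for "8580" still has the child "1", so pruning stops there.
Nodes removed: 4

4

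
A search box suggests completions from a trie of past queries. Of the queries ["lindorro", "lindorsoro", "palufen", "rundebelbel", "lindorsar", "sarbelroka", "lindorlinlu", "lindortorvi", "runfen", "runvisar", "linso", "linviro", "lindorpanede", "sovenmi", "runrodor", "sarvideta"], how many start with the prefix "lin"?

8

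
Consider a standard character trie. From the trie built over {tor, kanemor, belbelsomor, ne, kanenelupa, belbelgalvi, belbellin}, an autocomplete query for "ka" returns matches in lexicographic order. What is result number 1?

kanemor

Words with prefix "ka", in lexicographic order: "kanemor", "kanenelupa"
Position 1: kanemor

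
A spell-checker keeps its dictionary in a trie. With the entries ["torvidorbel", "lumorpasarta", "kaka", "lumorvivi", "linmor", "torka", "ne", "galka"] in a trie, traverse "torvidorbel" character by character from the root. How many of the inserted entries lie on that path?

1

Traverse "torvidorbel" character by character; count nodes along the way that are marked as word ends.
Prefixes of the query that are stored words: "torvidorbel"
Count: 1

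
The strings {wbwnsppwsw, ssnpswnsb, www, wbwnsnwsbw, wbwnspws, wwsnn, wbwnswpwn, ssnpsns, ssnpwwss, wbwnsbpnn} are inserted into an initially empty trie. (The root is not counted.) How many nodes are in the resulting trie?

45

Count nodes per top-level branch (shared prefixes stored once):
  's'-branch (ssnpsns, ssnpswnsb, ssnpwwss): 15 nodes
  'w'-branch (wbwnsbpnn, wbwnsnwsbw, wbwnsppwsw, wbwnspws, wbwnswpwn, wwsnn, www): 30 nodes
Sum: 45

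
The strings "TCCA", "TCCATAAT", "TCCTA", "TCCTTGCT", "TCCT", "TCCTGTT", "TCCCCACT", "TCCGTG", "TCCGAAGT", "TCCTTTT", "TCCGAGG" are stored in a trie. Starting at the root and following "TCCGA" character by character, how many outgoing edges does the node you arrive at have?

Walk "TCCGA" from the root, arriving at one node.
Characters that immediately follow "TCCGA" among the stored strings: {A, G}.
That node has 2 child edges.

2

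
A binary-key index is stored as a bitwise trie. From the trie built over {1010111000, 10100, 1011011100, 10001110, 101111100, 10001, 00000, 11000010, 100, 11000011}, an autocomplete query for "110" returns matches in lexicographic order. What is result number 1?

DFS of the "110" subtree visits, in order: "11000010", "11000011"
Position 1: 11000010

11000010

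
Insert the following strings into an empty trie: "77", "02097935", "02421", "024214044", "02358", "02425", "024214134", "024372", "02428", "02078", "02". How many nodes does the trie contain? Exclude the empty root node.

30

Trie structure (* marks end of a word):
(root)
├─ 0
│  └─ 2 *
│     ├─ 0
│     │  ├─ 7
│     │  │  └─ 8 *
│     │  └─ 9
│     │     └─ 7
│     │        └─ 9
│     │           └─ 3
│     │              └─ 5 *
│     ├─ 3
│     │  └─ 5
│     │     └─ 8 *
│     └─ 4
│        ├─ 2
│        │  ├─ 1 *
│        │  │  └─ 4
│        │  │     ├─ 0
│        │  │     │  └─ 4
│        │  │     │     └─ 4 *
│        │  │     └─ 1
│        │  │        └─ 3
│        │  │           └─ 4 *
│        │  ├─ 5 *
│        │  └─ 8 *
│        └─ 3
│           └─ 7
│              └─ 2 *
└─ 7
   └─ 7 *
Counting every labelled node above: 30.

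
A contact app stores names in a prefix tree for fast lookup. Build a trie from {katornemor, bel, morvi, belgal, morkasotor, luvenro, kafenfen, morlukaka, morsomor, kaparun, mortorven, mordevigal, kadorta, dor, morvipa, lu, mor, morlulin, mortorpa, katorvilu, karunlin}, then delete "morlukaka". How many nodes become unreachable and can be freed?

4

After clearing the end-marker at "morlukaka", prune upward until reaching a node still needed by another word.
The suffix "kaka" (4 nodes) is used only by "morlukaka"; the node for "morlu" still has the child "l", so pruning stops there.
Nodes removed: 4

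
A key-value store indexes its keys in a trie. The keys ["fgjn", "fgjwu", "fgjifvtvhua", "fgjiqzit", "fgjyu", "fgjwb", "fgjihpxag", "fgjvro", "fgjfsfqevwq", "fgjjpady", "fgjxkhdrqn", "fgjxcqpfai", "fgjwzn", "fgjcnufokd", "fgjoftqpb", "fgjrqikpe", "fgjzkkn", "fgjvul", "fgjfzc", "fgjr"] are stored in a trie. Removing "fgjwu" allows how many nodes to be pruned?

Walk "fgjwu" from the leaf back toward the root, removing each node that no remaining word uses.
The suffix "u" (1 node) is used only by "fgjwu"; the node for "fgjw" still has the child "b", so pruning stops there.
Nodes removed: 1

1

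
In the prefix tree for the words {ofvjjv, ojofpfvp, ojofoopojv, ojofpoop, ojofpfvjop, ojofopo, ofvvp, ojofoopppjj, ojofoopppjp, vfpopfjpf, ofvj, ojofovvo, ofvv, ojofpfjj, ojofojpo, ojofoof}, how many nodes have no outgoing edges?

14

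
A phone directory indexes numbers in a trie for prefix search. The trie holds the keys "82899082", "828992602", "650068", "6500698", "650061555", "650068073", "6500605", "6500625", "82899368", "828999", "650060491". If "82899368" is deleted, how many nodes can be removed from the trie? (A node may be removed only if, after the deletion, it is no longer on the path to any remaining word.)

3

A node on "82899368"'s path can go only if nothing else ends at it or branches off below it.
The suffix "368" (3 nodes) is used only by "82899368"; the node for "82899" still has the child "0", so pruning stops there.
Nodes removed: 3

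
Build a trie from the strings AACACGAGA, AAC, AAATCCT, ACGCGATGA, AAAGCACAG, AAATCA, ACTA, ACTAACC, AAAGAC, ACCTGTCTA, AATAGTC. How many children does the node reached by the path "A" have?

2

Walk "A" from the root, arriving at one node.
Characters that immediately follow "A" among the stored strings: {A, C}.
That node has 2 child edges.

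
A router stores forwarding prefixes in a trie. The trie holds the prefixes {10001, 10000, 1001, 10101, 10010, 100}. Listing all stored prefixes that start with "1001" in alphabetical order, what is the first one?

DFS of the "1001" subtree visits, in order: "1001", "10010"
Position 1: 1001

1001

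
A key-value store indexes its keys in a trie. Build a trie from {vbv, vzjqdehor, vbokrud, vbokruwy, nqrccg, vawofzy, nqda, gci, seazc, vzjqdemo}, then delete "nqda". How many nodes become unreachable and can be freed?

2

After clearing the end-marker at "nqda", prune upward until reaching a node still needed by another word.
The suffix "da" (2 nodes) is used only by "nqda"; the node for "nq" still has the child "r", so pruning stops there.
Nodes removed: 2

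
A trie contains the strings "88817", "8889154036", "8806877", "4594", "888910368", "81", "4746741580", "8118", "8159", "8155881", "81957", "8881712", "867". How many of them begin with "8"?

11

Walk to "8"; the words in its subtree are exactly those with that prefix.
Words under "8": 81, 8118, 8155881, 8159, 81957, 867, 8806877, 88817, 8881712, 888910368, 8889154036
Count: 11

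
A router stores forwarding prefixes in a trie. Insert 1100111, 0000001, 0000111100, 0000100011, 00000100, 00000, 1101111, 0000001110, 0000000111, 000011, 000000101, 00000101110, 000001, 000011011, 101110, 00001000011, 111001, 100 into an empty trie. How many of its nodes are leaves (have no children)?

14

A leaf is a node with no children — equivalently, the end of a word that is not a proper prefix of any other stored word.
Those words: "0000000111", "000000101", "0000001110", "00000100", "00000101110", "00001000011", "0000100011", "000011011", "0000111100", "100", "101110", "1100111", "1101111", "111001"
Leaf count: 14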